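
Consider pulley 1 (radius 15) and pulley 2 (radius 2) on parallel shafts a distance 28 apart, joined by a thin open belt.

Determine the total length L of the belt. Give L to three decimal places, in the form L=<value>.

L=115.559

open belt: β = asin((r2−r1)/C) = asin(-13/28) = -27.6640°
wrap1 = π − 2β = 235.3280°
wrap2 = π + 2β = 124.6720°
tangent length = C·cosβ = 24.7992
L = r1·wrap1 + r2·wrap2 + 2·C·cosβ = 15·4.1072 + 2·2.1759 + 2·24.7992 = 115.5590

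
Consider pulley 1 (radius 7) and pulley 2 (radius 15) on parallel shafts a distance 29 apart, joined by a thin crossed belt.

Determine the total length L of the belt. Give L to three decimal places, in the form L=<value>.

L=144.796

crossed belt: β = asin((r1+r2)/C) = asin(22/29) = 49.3428°
wrap1 = wrap2 = π + 2β = 278.6855°
tangent length = C·cosβ = 18.8944
L = (r1+r2)·wrap + 2·C·cosβ = 22·4.8640 + 2·18.8944 = 144.7964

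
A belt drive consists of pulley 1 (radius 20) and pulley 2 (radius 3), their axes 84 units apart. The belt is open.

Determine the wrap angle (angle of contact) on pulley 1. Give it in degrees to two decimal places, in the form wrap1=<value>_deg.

open belt: β = asin((r2−r1)/C) = asin(-17/84) = -11.6762°
wrap1 = π − 2β = 203.3525°
wrap2 = π + 2β = 156.6475°

wrap1=203.35_deg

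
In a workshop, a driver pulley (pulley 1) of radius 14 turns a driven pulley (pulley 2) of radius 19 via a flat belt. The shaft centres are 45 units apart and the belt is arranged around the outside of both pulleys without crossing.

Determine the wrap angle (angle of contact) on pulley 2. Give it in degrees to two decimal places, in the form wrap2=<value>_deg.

open belt: β = asin((r2−r1)/C) = asin(5/45) = 6.3794°
wrap1 = π − 2β = 167.2413°
wrap2 = π + 2β = 192.7587°

wrap2=192.76_deg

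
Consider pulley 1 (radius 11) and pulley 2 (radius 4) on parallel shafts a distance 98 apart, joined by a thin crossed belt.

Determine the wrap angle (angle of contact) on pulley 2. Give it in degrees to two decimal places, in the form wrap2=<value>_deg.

crossed belt: β = asin((r1+r2)/C) = asin(15/98) = 8.8044°
wrap1 = wrap2 = π + 2β = 197.6087°

wrap2=197.61_deg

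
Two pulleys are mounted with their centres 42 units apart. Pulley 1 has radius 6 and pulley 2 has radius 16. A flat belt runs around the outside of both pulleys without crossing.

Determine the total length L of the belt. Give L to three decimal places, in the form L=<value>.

open belt: β = asin((r2−r1)/C) = asin(10/42) = 13.7741°
wrap1 = π − 2β = 152.4517°
wrap2 = π + 2β = 207.5483°
tangent length = C·cosβ = 40.7922
L = r1·wrap1 + r2·wrap2 + 2·C·cosβ = 6·2.6608 + 16·3.6224 + 2·40.7922 = 155.5074

L=155.507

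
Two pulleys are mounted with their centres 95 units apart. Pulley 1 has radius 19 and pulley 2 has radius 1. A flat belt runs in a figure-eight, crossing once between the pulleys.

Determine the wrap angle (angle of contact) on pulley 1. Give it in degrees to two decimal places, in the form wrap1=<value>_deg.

wrap1=204.31_deg

crossed belt: β = asin((r1+r2)/C) = asin(20/95) = 12.1532°
wrap1 = wrap2 = π + 2β = 204.3064°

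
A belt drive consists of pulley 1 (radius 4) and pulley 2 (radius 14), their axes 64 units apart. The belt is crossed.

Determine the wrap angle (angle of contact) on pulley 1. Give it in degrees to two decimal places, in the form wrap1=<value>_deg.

crossed belt: β = asin((r1+r2)/C) = asin(18/64) = 16.3348°
wrap1 = wrap2 = π + 2β = 212.6696°

wrap1=212.67_deg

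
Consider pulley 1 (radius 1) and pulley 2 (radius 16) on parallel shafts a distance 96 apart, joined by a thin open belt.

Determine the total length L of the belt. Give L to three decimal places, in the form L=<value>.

open belt: β = asin((r2−r1)/C) = asin(15/96) = 8.9893°
wrap1 = π − 2β = 162.0214°
wrap2 = π + 2β = 197.9786°
tangent length = C·cosβ = 94.8209
L = r1·wrap1 + r2·wrap2 + 2·C·cosβ = 1·2.8278 + 16·3.4554 + 2·94.8209 = 247.7556

L=247.756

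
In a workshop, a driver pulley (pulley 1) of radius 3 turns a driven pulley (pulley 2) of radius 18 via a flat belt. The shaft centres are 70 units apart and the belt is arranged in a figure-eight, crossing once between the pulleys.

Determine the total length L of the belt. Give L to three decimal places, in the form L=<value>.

crossed belt: β = asin((r1+r2)/C) = asin(21/70) = 17.4576°
wrap1 = wrap2 = π + 2β = 214.9152°
tangent length = C·cosβ = 66.7757
L = (r1+r2)·wrap + 2·C·cosβ = 21·3.7510 + 2·66.7757 = 212.3220

L=212.322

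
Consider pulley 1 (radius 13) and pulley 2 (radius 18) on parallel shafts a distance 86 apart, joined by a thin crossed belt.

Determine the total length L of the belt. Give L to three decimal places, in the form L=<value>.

L=280.690

crossed belt: β = asin((r1+r2)/C) = asin(31/86) = 21.1288°
wrap1 = wrap2 = π + 2β = 222.2575°
tangent length = C·cosβ = 80.2185
L = (r1+r2)·wrap + 2·C·cosβ = 31·3.8791 + 2·80.2185 = 280.6898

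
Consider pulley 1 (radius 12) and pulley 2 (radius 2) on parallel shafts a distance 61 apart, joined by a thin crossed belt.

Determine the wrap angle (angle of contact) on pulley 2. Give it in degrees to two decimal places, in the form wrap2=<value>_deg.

wrap2=206.54_deg

crossed belt: β = asin((r1+r2)/C) = asin(14/61) = 13.2681°
wrap1 = wrap2 = π + 2β = 206.5362°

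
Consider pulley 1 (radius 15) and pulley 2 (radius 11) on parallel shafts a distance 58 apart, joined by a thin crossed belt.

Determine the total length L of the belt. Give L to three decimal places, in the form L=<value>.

L=209.545

crossed belt: β = asin((r1+r2)/C) = asin(26/58) = 26.6331°
wrap1 = wrap2 = π + 2β = 233.2662°
tangent length = C·cosβ = 51.8459
L = (r1+r2)·wrap + 2·C·cosβ = 26·4.0713 + 2·51.8459 = 209.5447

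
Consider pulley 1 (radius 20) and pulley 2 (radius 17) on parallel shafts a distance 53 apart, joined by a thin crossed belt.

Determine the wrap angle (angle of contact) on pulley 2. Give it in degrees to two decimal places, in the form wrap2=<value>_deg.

wrap2=268.55_deg

crossed belt: β = asin((r1+r2)/C) = asin(37/53) = 44.2758°
wrap1 = wrap2 = π + 2β = 268.5516°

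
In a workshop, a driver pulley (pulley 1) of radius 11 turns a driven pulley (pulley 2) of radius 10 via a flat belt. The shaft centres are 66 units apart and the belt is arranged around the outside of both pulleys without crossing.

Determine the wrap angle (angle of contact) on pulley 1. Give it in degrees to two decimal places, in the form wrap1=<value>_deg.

wrap1=181.74_deg

open belt: β = asin((r2−r1)/C) = asin(-1/66) = -0.8682°
wrap1 = π − 2β = 181.7363°
wrap2 = π + 2β = 178.2637°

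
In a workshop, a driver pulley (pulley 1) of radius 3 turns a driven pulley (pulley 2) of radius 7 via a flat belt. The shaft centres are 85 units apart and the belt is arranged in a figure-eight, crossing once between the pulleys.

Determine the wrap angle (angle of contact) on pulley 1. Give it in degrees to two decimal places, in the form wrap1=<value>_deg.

wrap1=193.51_deg

crossed belt: β = asin((r1+r2)/C) = asin(10/85) = 6.7563°
wrap1 = wrap2 = π + 2β = 193.5127°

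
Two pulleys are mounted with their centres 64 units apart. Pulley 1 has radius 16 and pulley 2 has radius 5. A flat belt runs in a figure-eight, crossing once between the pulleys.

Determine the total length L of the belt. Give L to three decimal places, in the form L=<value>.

crossed belt: β = asin((r1+r2)/C) = asin(21/64) = 19.1550°
wrap1 = wrap2 = π + 2β = 218.3100°
tangent length = C·cosβ = 60.4566
L = (r1+r2)·wrap + 2·C·cosβ = 21·3.8102 + 2·60.4566 = 200.9280

L=200.928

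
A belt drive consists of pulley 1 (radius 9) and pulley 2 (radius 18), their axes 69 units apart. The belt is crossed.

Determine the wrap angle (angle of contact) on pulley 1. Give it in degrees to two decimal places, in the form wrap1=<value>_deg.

crossed belt: β = asin((r1+r2)/C) = asin(27/69) = 23.0357°
wrap1 = wrap2 = π + 2β = 226.0714°

wrap1=226.07_deg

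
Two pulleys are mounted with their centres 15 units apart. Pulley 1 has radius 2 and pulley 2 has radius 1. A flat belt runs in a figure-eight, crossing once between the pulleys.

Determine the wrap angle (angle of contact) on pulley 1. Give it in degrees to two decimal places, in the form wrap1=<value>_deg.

wrap1=203.07_deg

crossed belt: β = asin((r1+r2)/C) = asin(3/15) = 11.5370°
wrap1 = wrap2 = π + 2β = 203.0739°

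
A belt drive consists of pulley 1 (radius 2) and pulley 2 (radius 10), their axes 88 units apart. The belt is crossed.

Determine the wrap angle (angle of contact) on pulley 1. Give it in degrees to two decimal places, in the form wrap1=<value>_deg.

wrap1=195.67_deg

crossed belt: β = asin((r1+r2)/C) = asin(12/88) = 7.8375°
wrap1 = wrap2 = π + 2β = 195.6750°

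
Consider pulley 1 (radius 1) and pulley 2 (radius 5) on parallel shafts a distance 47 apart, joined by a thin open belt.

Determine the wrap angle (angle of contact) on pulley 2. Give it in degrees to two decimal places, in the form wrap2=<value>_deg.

wrap2=189.76_deg

open belt: β = asin((r2−r1)/C) = asin(4/47) = 4.8821°
wrap1 = π − 2β = 170.2357°
wrap2 = π + 2β = 189.7643°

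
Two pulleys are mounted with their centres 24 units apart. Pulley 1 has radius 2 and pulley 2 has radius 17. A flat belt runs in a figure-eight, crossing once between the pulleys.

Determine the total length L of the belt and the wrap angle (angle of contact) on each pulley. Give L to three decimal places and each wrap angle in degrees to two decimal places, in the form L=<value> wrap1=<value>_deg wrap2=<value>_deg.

L=123.730 wrap1=284.68_deg wrap2=284.68_deg

crossed belt: β = asin((r1+r2)/C) = asin(19/24) = 52.3415°
wrap1 = wrap2 = π + 2β = 284.6831°
tangent length = C·cosβ = 14.6629
L = (r1+r2)·wrap + 2·C·cosβ = 19·4.9687 + 2·14.6629 = 123.7302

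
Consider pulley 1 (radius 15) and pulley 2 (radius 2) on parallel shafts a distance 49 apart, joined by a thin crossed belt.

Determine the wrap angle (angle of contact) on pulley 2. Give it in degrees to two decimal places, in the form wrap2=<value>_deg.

crossed belt: β = asin((r1+r2)/C) = asin(17/49) = 20.3002°
wrap1 = wrap2 = π + 2β = 220.6004°

wrap2=220.60_deg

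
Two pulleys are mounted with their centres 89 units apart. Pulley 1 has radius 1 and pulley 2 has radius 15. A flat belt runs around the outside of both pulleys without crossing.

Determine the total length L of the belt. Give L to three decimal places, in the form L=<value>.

L=230.472

open belt: β = asin((r2−r1)/C) = asin(14/89) = 9.0504°
wrap1 = π − 2β = 161.8992°
wrap2 = π + 2β = 198.1008°
tangent length = C·cosβ = 87.8920
L = r1·wrap1 + r2·wrap2 + 2·C·cosβ = 1·2.8257 + 15·3.4575 + 2·87.8920 = 230.4723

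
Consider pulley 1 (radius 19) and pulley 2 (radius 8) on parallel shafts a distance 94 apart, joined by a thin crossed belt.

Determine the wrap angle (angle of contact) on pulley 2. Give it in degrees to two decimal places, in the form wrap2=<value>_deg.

wrap2=213.38_deg

crossed belt: β = asin((r1+r2)/C) = asin(27/94) = 16.6924°
wrap1 = wrap2 = π + 2β = 213.3849°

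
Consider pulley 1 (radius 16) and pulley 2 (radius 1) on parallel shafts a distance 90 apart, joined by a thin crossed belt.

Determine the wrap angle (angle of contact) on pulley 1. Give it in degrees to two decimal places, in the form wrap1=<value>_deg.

crossed belt: β = asin((r1+r2)/C) = asin(17/90) = 10.8879°
wrap1 = wrap2 = π + 2β = 201.7759°

wrap1=201.78_deg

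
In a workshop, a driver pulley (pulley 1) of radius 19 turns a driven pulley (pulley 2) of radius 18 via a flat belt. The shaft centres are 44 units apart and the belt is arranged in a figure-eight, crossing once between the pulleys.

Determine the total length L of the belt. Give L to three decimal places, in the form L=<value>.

crossed belt: β = asin((r1+r2)/C) = asin(37/44) = 57.2362°
wrap1 = wrap2 = π + 2β = 294.4725°
tangent length = C·cosβ = 23.8118
L = (r1+r2)·wrap + 2·C·cosβ = 37·5.1395 + 2·23.8118 = 237.7856

L=237.786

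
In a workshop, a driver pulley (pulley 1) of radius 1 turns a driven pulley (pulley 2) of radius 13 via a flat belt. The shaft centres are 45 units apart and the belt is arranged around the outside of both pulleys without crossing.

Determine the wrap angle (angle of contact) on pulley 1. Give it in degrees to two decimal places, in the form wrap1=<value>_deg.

wrap1=149.07_deg

open belt: β = asin((r2−r1)/C) = asin(12/45) = 15.4660°
wrap1 = π − 2β = 149.0680°
wrap2 = π + 2β = 210.9320°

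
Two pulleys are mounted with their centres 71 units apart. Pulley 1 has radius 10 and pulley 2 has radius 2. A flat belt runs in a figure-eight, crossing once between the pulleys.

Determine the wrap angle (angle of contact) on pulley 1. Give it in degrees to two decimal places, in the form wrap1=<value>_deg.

crossed belt: β = asin((r1+r2)/C) = asin(12/71) = 9.7305°
wrap1 = wrap2 = π + 2β = 199.4610°

wrap1=199.46_deg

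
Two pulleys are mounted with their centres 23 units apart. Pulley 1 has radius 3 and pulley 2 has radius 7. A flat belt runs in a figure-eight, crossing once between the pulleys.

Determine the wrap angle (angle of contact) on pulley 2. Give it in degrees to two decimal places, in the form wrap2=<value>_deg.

wrap2=231.54_deg

crossed belt: β = asin((r1+r2)/C) = asin(10/23) = 25.7715°
wrap1 = wrap2 = π + 2β = 231.5429°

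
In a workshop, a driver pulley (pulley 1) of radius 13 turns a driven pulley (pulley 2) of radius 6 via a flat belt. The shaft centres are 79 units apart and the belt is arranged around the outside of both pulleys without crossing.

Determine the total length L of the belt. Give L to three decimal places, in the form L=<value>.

L=218.311

open belt: β = asin((r2−r1)/C) = asin(-7/79) = -5.0835°
wrap1 = π − 2β = 190.1670°
wrap2 = π + 2β = 169.8330°
tangent length = C·cosβ = 78.6893
L = r1·wrap1 + r2·wrap2 + 2·C·cosβ = 13·3.3190 + 6·2.9641 + 2·78.6893 = 218.3109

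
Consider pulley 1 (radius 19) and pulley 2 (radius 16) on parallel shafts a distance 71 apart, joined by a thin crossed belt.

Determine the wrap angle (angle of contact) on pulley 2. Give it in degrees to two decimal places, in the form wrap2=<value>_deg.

wrap2=239.07_deg

crossed belt: β = asin((r1+r2)/C) = asin(35/71) = 29.5352°
wrap1 = wrap2 = π + 2β = 239.0703°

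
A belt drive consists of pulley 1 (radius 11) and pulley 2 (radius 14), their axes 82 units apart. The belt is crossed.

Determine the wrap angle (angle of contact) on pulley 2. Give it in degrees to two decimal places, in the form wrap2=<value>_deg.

crossed belt: β = asin((r1+r2)/C) = asin(25/82) = 17.7508°
wrap1 = wrap2 = π + 2β = 215.5017°

wrap2=215.50_deg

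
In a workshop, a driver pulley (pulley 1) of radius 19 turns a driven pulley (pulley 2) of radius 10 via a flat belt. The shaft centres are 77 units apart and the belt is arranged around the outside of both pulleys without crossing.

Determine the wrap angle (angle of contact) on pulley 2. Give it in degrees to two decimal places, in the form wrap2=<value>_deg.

wrap2=166.58_deg

open belt: β = asin((r2−r1)/C) = asin(-9/77) = -6.7123°
wrap1 = π − 2β = 193.4245°
wrap2 = π + 2β = 166.5755°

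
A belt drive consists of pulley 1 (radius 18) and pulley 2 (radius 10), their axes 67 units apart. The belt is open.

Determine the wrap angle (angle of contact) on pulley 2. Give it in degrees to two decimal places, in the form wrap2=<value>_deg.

open belt: β = asin((r2−r1)/C) = asin(-8/67) = -6.8576°
wrap1 = π − 2β = 193.7153°
wrap2 = π + 2β = 166.2847°

wrap2=166.28_deg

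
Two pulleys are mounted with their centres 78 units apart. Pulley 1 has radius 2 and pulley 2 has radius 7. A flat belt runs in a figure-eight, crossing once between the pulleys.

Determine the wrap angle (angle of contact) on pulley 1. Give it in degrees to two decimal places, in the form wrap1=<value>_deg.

wrap1=193.25_deg

crossed belt: β = asin((r1+r2)/C) = asin(9/78) = 6.6258°
wrap1 = wrap2 = π + 2β = 193.2516°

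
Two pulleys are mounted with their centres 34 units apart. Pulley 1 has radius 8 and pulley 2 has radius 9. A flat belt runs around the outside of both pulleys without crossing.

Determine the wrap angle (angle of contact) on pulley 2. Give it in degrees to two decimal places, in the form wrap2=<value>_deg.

wrap2=183.37_deg

open belt: β = asin((r2−r1)/C) = asin(1/34) = 1.6854°
wrap1 = π − 2β = 176.6292°
wrap2 = π + 2β = 183.3708°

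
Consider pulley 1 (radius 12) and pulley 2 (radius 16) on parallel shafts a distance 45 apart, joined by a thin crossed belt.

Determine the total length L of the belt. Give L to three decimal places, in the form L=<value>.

L=196.029

crossed belt: β = asin((r1+r2)/C) = asin(28/45) = 38.4786°
wrap1 = wrap2 = π + 2β = 256.9572°
tangent length = C·cosβ = 35.2278
L = (r1+r2)·wrap + 2·C·cosβ = 28·4.4847 + 2·35.2278 = 196.0286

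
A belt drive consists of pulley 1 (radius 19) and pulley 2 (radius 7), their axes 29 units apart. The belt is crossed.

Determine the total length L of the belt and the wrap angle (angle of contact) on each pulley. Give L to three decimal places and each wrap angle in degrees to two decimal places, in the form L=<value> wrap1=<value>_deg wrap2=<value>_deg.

crossed belt: β = asin((r1+r2)/C) = asin(26/29) = 63.7084°
wrap1 = wrap2 = π + 2β = 307.4169°
tangent length = C·cosβ = 12.8452
L = (r1+r2)·wrap + 2·C·cosβ = 26·5.3654 + 2·12.8452 = 165.1918

L=165.192 wrap1=307.42_deg wrap2=307.42_deg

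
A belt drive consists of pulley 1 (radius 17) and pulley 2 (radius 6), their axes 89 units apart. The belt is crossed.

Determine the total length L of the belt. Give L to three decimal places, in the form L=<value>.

L=256.234

crossed belt: β = asin((r1+r2)/C) = asin(23/89) = 14.9767°
wrap1 = wrap2 = π + 2β = 209.9535°
tangent length = C·cosβ = 85.9767
L = (r1+r2)·wrap + 2·C·cosβ = 23·3.6644 + 2·85.9767 = 256.2342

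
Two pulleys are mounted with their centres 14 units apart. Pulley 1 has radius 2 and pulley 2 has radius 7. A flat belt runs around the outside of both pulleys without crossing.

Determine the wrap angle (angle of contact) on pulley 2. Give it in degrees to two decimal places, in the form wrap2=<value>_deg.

wrap2=221.85_deg

open belt: β = asin((r2−r1)/C) = asin(5/14) = 20.9248°
wrap1 = π − 2β = 138.1503°
wrap2 = π + 2β = 221.8497°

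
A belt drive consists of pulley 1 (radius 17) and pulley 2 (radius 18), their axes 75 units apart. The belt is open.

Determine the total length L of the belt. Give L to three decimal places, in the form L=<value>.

open belt: β = asin((r2−r1)/C) = asin(1/75) = 0.7640°
wrap1 = π − 2β = 178.4721°
wrap2 = π + 2β = 181.5279°
tangent length = C·cosβ = 74.9933
L = r1·wrap1 + r2·wrap2 + 2·C·cosβ = 17·3.1149 + 18·3.1683 + 2·74.9933 = 259.9691

L=259.969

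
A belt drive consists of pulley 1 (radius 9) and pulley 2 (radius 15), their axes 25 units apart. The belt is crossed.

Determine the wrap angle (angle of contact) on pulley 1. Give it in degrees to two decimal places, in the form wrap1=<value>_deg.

wrap1=327.48_deg

crossed belt: β = asin((r1+r2)/C) = asin(24/25) = 73.7398°
wrap1 = wrap2 = π + 2β = 327.4796°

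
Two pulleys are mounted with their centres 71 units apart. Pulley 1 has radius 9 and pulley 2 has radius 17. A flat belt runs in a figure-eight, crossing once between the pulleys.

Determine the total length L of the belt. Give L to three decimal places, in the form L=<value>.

L=233.313

crossed belt: β = asin((r1+r2)/C) = asin(26/71) = 21.4813°
wrap1 = wrap2 = π + 2β = 222.9626°
tangent length = C·cosβ = 66.0681
L = (r1+r2)·wrap + 2·C·cosβ = 26·3.8914 + 2·66.0681 = 233.3135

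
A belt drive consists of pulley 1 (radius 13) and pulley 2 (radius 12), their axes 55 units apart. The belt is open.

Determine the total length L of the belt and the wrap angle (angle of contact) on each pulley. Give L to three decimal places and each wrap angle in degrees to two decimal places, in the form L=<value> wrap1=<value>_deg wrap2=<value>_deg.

open belt: β = asin((r2−r1)/C) = asin(-1/55) = -1.0418°
wrap1 = π − 2β = 182.0836°
wrap2 = π + 2β = 177.9164°
tangent length = C·cosβ = 54.9909
L = r1·wrap1 + r2·wrap2 + 2·C·cosβ = 13·3.1780 + 12·3.1052 + 2·54.9909 = 188.5580

L=188.558 wrap1=182.08_deg wrap2=177.92_deg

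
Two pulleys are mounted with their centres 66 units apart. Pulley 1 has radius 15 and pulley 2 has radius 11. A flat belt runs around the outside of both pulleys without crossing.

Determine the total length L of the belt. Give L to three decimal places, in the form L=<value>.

L=213.924

open belt: β = asin((r2−r1)/C) = asin(-4/66) = -3.4746°
wrap1 = π − 2β = 186.9492°
wrap2 = π + 2β = 173.0508°
tangent length = C·cosβ = 65.8787
L = r1·wrap1 + r2·wrap2 + 2·C·cosβ = 15·3.2629 + 11·3.0203 + 2·65.8787 = 213.9239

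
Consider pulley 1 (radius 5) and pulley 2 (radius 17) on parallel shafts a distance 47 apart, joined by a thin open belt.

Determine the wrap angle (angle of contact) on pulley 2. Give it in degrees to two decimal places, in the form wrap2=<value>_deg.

open belt: β = asin((r2−r1)/C) = asin(12/47) = 14.7925°
wrap1 = π − 2β = 150.4150°
wrap2 = π + 2β = 209.5850°

wrap2=209.58_deg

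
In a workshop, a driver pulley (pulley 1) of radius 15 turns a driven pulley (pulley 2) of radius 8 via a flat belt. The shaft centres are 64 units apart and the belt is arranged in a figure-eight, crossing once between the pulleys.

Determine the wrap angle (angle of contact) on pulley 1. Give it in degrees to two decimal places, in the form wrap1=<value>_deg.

wrap1=222.12_deg

crossed belt: β = asin((r1+r2)/C) = asin(23/64) = 21.0618°
wrap1 = wrap2 = π + 2β = 222.1236°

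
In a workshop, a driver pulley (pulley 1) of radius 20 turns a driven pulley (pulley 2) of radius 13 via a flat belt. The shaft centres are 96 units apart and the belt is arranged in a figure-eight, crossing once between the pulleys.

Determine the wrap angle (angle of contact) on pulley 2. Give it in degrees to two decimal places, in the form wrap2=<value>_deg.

crossed belt: β = asin((r1+r2)/C) = asin(33/96) = 20.1055°
wrap1 = wrap2 = π + 2β = 220.2110°

wrap2=220.21_deg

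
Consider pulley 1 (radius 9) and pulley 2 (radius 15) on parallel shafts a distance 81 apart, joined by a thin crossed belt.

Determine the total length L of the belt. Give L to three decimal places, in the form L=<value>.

crossed belt: β = asin((r1+r2)/C) = asin(24/81) = 17.2353°
wrap1 = wrap2 = π + 2β = 214.4706°
tangent length = C·cosβ = 77.3628
L = (r1+r2)·wrap + 2·C·cosβ = 24·3.7432 + 2·77.3628 = 244.5628

L=244.563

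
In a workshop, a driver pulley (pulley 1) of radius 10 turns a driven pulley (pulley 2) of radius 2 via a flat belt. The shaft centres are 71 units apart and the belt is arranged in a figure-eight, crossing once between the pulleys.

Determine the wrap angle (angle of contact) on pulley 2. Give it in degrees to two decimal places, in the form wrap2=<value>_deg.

wrap2=199.46_deg

crossed belt: β = asin((r1+r2)/C) = asin(12/71) = 9.7305°
wrap1 = wrap2 = π + 2β = 199.4610°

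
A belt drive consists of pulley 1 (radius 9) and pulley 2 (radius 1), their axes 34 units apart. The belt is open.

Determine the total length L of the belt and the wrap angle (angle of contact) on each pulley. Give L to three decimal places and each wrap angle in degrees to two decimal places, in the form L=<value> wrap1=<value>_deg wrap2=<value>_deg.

L=101.307 wrap1=207.22_deg wrap2=152.78_deg

open belt: β = asin((r2−r1)/C) = asin(-8/34) = -13.6090°
wrap1 = π − 2β = 207.2179°
wrap2 = π + 2β = 152.7821°
tangent length = C·cosβ = 33.0454
L = r1·wrap1 + r2·wrap2 + 2·C·cosβ = 9·3.6166 + 1·2.6666 + 2·33.0454 = 101.3071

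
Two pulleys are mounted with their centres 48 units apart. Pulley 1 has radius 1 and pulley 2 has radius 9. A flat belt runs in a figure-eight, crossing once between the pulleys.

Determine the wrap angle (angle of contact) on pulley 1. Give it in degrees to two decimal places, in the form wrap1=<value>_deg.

crossed belt: β = asin((r1+r2)/C) = asin(10/48) = 12.0247°
wrap1 = wrap2 = π + 2β = 204.0494°

wrap1=204.05_deg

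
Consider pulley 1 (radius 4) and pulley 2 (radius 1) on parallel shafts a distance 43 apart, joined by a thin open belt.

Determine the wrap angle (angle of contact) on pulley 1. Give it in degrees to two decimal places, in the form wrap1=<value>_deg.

wrap1=188.00_deg

open belt: β = asin((r2−r1)/C) = asin(-3/43) = -4.0006°
wrap1 = π − 2β = 188.0013°
wrap2 = π + 2β = 171.9987°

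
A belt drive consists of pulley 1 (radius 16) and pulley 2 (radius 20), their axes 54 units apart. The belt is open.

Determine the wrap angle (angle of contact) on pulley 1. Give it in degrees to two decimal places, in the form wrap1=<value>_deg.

wrap1=171.50_deg

open belt: β = asin((r2−r1)/C) = asin(4/54) = 4.2480°
wrap1 = π − 2β = 171.5040°
wrap2 = π + 2β = 188.4960°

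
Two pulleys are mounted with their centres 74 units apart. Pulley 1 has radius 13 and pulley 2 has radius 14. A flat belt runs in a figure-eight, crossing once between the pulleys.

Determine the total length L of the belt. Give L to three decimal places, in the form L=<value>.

L=242.788

crossed belt: β = asin((r1+r2)/C) = asin(27/74) = 21.3993°
wrap1 = wrap2 = π + 2β = 222.7985°
tangent length = C·cosβ = 68.8985
L = (r1+r2)·wrap + 2·C·cosβ = 27·3.8886 + 2·68.8985 = 242.7883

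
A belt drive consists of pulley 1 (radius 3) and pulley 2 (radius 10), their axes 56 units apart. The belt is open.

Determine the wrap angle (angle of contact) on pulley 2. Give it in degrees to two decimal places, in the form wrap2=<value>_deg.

open belt: β = asin((r2−r1)/C) = asin(7/56) = 7.1808°
wrap1 = π − 2β = 165.6385°
wrap2 = π + 2β = 194.3615°

wrap2=194.36_deg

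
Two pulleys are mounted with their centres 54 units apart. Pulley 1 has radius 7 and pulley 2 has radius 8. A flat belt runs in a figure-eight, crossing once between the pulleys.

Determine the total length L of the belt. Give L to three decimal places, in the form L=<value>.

crossed belt: β = asin((r1+r2)/C) = asin(15/54) = 16.1276°
wrap1 = wrap2 = π + 2β = 212.2552°
tangent length = C·cosβ = 51.8748
L = (r1+r2)·wrap + 2·C·cosβ = 15·3.7046 + 2·51.8748 = 159.3180

L=159.318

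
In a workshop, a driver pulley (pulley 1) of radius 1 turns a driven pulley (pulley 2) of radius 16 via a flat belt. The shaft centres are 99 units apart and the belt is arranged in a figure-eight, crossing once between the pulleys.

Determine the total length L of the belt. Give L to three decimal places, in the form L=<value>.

L=254.334

crossed belt: β = asin((r1+r2)/C) = asin(17/99) = 9.8877°
wrap1 = wrap2 = π + 2β = 199.7753°
tangent length = C·cosβ = 97.5295
L = (r1+r2)·wrap + 2·C·cosβ = 17·3.4867 + 2·97.5295 = 254.3335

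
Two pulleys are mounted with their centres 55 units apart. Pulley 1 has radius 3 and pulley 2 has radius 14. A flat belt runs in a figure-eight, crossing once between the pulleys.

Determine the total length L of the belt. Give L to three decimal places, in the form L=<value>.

L=168.705

crossed belt: β = asin((r1+r2)/C) = asin(17/55) = 18.0045°
wrap1 = wrap2 = π + 2β = 216.0089°
tangent length = C·cosβ = 52.3068
L = (r1+r2)·wrap + 2·C·cosβ = 17·3.7701 + 2·52.3068 = 168.7047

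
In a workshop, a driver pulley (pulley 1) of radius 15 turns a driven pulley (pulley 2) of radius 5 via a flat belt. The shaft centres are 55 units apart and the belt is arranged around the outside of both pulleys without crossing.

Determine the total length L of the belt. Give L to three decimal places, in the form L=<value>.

L=174.655

open belt: β = asin((r2−r1)/C) = asin(-10/55) = -10.4757°
wrap1 = π − 2β = 200.9514°
wrap2 = π + 2β = 159.0486°
tangent length = C·cosβ = 54.0833
L = r1·wrap1 + r2·wrap2 + 2·C·cosβ = 15·3.5073 + 5·2.7759 + 2·54.0833 = 174.6551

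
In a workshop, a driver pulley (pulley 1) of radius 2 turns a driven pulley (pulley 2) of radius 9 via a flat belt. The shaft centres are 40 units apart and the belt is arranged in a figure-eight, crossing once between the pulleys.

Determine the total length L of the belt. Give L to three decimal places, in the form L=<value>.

crossed belt: β = asin((r1+r2)/C) = asin(11/40) = 15.9620°
wrap1 = wrap2 = π + 2β = 211.9240°
tangent length = C·cosβ = 38.4578
L = (r1+r2)·wrap + 2·C·cosβ = 11·3.6988 + 2·38.4578 = 117.6020

L=117.602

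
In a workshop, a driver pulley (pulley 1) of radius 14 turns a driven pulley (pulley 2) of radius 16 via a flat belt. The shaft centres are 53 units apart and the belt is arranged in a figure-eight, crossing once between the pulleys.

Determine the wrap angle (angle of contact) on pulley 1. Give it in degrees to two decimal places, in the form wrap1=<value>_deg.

crossed belt: β = asin((r1+r2)/C) = asin(30/53) = 34.4744°
wrap1 = wrap2 = π + 2β = 248.9488°

wrap1=248.95_deg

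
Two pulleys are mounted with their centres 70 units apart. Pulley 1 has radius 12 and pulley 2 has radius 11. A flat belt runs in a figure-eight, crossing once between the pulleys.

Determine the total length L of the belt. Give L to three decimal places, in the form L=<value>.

L=219.884

crossed belt: β = asin((r1+r2)/C) = asin(23/70) = 19.1821°
wrap1 = wrap2 = π + 2β = 218.3642°
tangent length = C·cosβ = 66.1135
L = (r1+r2)·wrap + 2·C·cosβ = 23·3.8112 + 2·66.1135 = 219.8841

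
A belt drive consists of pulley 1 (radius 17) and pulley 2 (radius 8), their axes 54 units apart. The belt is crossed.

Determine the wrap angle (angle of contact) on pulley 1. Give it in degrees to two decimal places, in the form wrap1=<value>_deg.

wrap1=235.16_deg

crossed belt: β = asin((r1+r2)/C) = asin(25/54) = 27.5785°
wrap1 = wrap2 = π + 2β = 235.1569°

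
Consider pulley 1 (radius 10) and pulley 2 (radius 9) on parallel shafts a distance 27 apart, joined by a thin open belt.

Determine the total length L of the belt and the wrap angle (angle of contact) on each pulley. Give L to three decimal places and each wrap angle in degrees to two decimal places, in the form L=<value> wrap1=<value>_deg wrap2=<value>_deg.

L=113.727 wrap1=184.25_deg wrap2=175.75_deg

open belt: β = asin((r2−r1)/C) = asin(-1/27) = -2.1226°
wrap1 = π − 2β = 184.2451°
wrap2 = π + 2β = 175.7549°
tangent length = C·cosβ = 26.9815
L = r1·wrap1 + r2·wrap2 + 2·C·cosβ = 10·3.2157 + 9·3.0675 + 2·26.9815 = 113.7273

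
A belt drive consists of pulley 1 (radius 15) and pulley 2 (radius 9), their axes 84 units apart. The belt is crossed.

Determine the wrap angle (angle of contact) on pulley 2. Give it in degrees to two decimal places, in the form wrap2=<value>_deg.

crossed belt: β = asin((r1+r2)/C) = asin(24/84) = 16.6015°
wrap1 = wrap2 = π + 2β = 213.2031°

wrap2=213.20_deg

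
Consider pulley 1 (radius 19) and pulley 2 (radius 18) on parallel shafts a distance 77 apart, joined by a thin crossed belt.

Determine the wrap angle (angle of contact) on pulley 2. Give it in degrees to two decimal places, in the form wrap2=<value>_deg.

wrap2=237.44_deg

crossed belt: β = asin((r1+r2)/C) = asin(37/77) = 28.7193°
wrap1 = wrap2 = π + 2β = 237.4387°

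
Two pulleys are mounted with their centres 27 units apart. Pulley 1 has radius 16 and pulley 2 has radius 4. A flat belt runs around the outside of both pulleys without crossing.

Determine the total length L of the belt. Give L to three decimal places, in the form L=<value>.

open belt: β = asin((r2−r1)/C) = asin(-12/27) = -26.3878°
wrap1 = π − 2β = 232.7756°
wrap2 = π + 2β = 127.2244°
tangent length = C·cosβ = 24.1868
L = r1·wrap1 + r2·wrap2 + 2·C·cosβ = 16·4.0627 + 4·2.2205 + 2·24.1868 = 122.2587

L=122.259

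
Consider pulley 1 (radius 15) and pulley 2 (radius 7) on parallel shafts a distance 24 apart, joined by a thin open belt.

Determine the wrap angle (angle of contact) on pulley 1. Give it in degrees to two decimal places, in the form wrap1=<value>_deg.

wrap1=218.94_deg

open belt: β = asin((r2−r1)/C) = asin(-8/24) = -19.4712°
wrap1 = π − 2β = 218.9424°
wrap2 = π + 2β = 141.0576°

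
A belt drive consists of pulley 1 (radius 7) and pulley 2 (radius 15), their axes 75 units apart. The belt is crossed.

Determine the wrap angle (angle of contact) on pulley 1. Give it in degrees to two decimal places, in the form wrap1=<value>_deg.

wrap1=214.12_deg

crossed belt: β = asin((r1+r2)/C) = asin(22/75) = 17.0576°
wrap1 = wrap2 = π + 2β = 214.1152°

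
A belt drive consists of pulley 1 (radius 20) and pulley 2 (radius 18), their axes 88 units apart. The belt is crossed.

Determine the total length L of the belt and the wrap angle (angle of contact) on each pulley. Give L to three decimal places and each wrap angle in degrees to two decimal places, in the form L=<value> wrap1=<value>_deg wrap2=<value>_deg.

crossed belt: β = asin((r1+r2)/C) = asin(38/88) = 25.5830°
wrap1 = wrap2 = π + 2β = 231.1660°
tangent length = C·cosβ = 79.3725
L = (r1+r2)·wrap + 2·C·cosβ = 38·4.0346 + 2·79.3725 = 312.0602

L=312.060 wrap1=231.17_deg wrap2=231.17_deg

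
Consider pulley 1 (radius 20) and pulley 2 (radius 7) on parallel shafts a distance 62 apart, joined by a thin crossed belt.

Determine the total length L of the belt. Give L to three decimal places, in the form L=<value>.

crossed belt: β = asin((r1+r2)/C) = asin(27/62) = 25.8161°
wrap1 = wrap2 = π + 2β = 231.6322°
tangent length = C·cosβ = 55.8122
L = (r1+r2)·wrap + 2·C·cosβ = 27·4.0427 + 2·55.8122 = 220.7785

L=220.778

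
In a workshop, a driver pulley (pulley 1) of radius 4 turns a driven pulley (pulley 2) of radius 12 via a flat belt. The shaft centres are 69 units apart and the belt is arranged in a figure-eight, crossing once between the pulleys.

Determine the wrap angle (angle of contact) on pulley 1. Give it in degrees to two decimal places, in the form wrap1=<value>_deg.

wrap1=206.82_deg

crossed belt: β = asin((r1+r2)/C) = asin(16/69) = 13.4080°
wrap1 = wrap2 = π + 2β = 206.8160°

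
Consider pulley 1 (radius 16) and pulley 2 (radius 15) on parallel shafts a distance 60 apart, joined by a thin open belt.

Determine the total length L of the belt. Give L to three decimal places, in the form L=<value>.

L=217.406

open belt: β = asin((r2−r1)/C) = asin(-1/60) = -0.9550°
wrap1 = π − 2β = 181.9099°
wrap2 = π + 2β = 178.0901°
tangent length = C·cosβ = 59.9917
L = r1·wrap1 + r2·wrap2 + 2·C·cosβ = 16·3.1749 + 15·3.1083 + 2·59.9917 = 217.4060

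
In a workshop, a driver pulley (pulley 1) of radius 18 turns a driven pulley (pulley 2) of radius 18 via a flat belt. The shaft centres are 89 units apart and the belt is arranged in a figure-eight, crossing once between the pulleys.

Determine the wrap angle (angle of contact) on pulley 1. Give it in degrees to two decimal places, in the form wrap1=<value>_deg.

wrap1=227.72_deg

crossed belt: β = asin((r1+r2)/C) = asin(36/89) = 23.8594°
wrap1 = wrap2 = π + 2β = 227.7189°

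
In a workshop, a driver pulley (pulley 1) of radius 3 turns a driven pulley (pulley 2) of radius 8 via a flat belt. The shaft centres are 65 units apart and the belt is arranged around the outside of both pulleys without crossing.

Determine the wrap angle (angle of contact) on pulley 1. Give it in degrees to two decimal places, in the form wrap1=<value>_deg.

open belt: β = asin((r2−r1)/C) = asin(5/65) = 4.4117°
wrap1 = π − 2β = 171.1765°
wrap2 = π + 2β = 188.8235°

wrap1=171.18_deg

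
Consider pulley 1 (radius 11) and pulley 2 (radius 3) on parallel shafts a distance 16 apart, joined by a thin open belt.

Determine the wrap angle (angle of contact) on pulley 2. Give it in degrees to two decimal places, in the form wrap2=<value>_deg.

wrap2=120.00_deg

open belt: β = asin((r2−r1)/C) = asin(-8/16) = -30.0000°
wrap1 = π − 2β = 240.0000°
wrap2 = π + 2β = 120.0000°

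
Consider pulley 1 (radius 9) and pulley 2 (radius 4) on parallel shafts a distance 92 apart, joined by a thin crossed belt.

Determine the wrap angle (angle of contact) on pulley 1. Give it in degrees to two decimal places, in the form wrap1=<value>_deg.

crossed belt: β = asin((r1+r2)/C) = asin(13/92) = 8.1233°
wrap1 = wrap2 = π + 2β = 196.2467°

wrap1=196.25_deg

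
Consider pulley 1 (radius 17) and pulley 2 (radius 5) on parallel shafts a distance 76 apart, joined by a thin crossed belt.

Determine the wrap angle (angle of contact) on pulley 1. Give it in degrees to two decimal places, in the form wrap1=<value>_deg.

wrap1=213.65_deg

crossed belt: β = asin((r1+r2)/C) = asin(22/76) = 16.8264°
wrap1 = wrap2 = π + 2β = 213.6529°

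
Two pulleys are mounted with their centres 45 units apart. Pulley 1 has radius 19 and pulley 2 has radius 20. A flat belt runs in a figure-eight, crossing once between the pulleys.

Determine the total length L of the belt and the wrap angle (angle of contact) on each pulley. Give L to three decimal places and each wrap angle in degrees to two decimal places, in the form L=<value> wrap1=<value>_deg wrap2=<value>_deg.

crossed belt: β = asin((r1+r2)/C) = asin(39/45) = 60.0736°
wrap1 = wrap2 = π + 2β = 300.1471°
tangent length = C·cosβ = 22.4499
L = (r1+r2)·wrap + 2·C·cosβ = 39·5.2386 + 2·22.4499 = 249.2036

L=249.204 wrap1=300.15_deg wrap2=300.15_deg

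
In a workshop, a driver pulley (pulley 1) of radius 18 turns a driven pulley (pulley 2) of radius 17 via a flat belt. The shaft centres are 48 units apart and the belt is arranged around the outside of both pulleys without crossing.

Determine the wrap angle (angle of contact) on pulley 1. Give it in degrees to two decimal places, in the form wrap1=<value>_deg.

wrap1=182.39_deg

open belt: β = asin((r2−r1)/C) = asin(-1/48) = -1.1937°
wrap1 = π − 2β = 182.3875°
wrap2 = π + 2β = 177.6125°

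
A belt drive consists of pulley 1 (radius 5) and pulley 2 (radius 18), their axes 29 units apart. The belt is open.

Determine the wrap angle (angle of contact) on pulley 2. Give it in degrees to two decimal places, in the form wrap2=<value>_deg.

open belt: β = asin((r2−r1)/C) = asin(13/29) = 26.6331°
wrap1 = π − 2β = 126.7338°
wrap2 = π + 2β = 233.2662°

wrap2=233.27_deg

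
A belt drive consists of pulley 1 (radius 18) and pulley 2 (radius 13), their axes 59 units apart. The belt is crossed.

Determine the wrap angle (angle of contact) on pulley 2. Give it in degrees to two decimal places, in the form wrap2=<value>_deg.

crossed belt: β = asin((r1+r2)/C) = asin(31/59) = 31.6968°
wrap1 = wrap2 = π + 2β = 243.3935°

wrap2=243.39_deg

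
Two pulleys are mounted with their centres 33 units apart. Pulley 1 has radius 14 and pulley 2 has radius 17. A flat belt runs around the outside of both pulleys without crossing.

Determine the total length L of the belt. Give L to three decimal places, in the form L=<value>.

L=163.662

open belt: β = asin((r2−r1)/C) = asin(3/33) = 5.2159°
wrap1 = π − 2β = 169.5682°
wrap2 = π + 2β = 190.4318°
tangent length = C·cosβ = 32.8634
L = r1·wrap1 + r2·wrap2 + 2·C·cosβ = 14·2.9595 + 17·3.3237 + 2·32.8634 = 163.6623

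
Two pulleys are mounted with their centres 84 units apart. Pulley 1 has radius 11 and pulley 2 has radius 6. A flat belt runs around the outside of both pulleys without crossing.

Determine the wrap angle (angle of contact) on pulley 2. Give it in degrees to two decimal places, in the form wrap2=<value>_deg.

wrap2=173.18_deg

open belt: β = asin((r2−r1)/C) = asin(-5/84) = -3.4125°
wrap1 = π − 2β = 186.8250°
wrap2 = π + 2β = 173.1750°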